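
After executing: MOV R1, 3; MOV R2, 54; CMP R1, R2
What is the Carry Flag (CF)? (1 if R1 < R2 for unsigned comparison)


Register state trace:
  MOV R1, 3  → R1 = 3
  MOV R2, 54  → R2 = 54
  CMP R1, R2  → unsigned 3 - 54: borrow occurs
  3 < 54, so CF = 1
CF = 1

1


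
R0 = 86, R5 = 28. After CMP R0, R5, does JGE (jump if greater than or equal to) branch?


Trace:
  R0 = 86, R5 = 28
  CMP R0, R5  → compares 86 vs 28
  JGE checks: is 86 greater than or equal to 28?
  86 > 28, so condition is true
Branch taken: Yes

Yes


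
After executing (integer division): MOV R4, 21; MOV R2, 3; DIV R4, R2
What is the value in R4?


Register state trace:
  MOV R4, 21  → R4 = 21
  MOV R2, 3  → R2 = 3
  DIV R4, R2  → R4 = 21 // 3 = 7
Final: R4 = 7

7


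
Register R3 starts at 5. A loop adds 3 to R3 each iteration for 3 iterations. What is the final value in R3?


Starting value: R3 = 5
  Iter 1: R3 = 5 + 3 = 8
  Iter 2: R3 = 8 + 3 = 11
  Iter 3: R3 = 11 + 3 = 14
Final: R3 = 14

14


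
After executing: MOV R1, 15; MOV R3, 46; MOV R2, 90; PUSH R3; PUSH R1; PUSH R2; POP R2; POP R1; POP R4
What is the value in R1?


Stack trace (top is rightmost):
  MOV R1, 15  → R1 = 15
  MOV R3, 46  → R3 = 46
  MOV R2, 90  → R2 = 90
  PUSH R3  → stack: [46]
  PUSH R1  → stack: [46, 15]
  PUSH R2  → stack: [46, 15, 90]
  POP R2  → R2 = 90, stack: [46, 15]
  POP R1  → R1 = 15, stack: [46]
  POP R4  → R4 = 46, stack: []
Final: R1 = 15

15


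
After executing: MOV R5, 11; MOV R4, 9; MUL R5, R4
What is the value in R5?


Register state trace:
  MOV R5, 11  → R5 = 11
  MOV R4, 9  → R4 = 9
  MUL R5, R4  → R5 = 11 * 9 = 99
Final: R5 = 99

99


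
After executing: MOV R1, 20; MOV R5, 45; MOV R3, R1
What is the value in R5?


Register state trace:
  MOV R1, 20  → R1 = 20
  MOV R5, 45  → R5 = 45
  MOV R3, R1  → R3 = 20
Final: R5 = 45

45


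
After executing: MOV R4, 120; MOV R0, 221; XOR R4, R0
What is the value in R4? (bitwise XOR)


Register state trace:
  MOV R4, 120  → R4 = 120 (0b01111000)
  MOV R0, 221  → R0 = 221 (0b11011101)
  XOR R4, R0  → R4 = 120 XOR 221 = 165 (0b10100101)
Final: R4 = 165

165


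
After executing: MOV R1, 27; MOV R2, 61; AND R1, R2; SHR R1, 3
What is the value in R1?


Register state trace:
  MOV R1, 27  → R1 = 27 (0b00011011)
  MOV R2, 61  → R2 = 61 (0b00111101)
  AND R1, R2  → R1 = 27 AND 61 = 25 (0b00011001)
  SHR R1, 3  → R1 = 25 >> 3 = 3
Final: R1 = 3

3


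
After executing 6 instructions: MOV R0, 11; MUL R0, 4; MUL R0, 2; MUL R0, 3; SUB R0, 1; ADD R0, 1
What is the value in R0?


Register state trace:
  MOV R0, 11  → R0 = 11
  MUL R0, 4  → R0 = 11 * 4 = 44
  MUL R0, 2  → R0 = 44 * 2 = 88
  MUL R0, 3  → R0 = 88 * 3 = 264
  SUB R0, 1  → R0 = 264 - 1 = 263
  ADD R0, 1  → R0 = 263 + 1 = 264
Final: R0 = 264

264


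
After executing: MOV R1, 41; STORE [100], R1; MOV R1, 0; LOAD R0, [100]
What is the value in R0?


Register and memory trace:
  MOV R1, 41  → R1 = 41
  STORE [100], R1  → mem[100] = 41
  MOV R1, 0  → R1 = 0
  LOAD R0, [100]  → R0 = mem[100] = 41
Final: R0 = 41

41


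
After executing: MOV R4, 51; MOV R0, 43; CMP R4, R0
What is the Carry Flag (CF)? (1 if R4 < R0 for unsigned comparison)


Register state trace:
  MOV R4, 51  → R4 = 51
  MOV R0, 43  → R0 = 43
  CMP R4, R0  → unsigned 51 - 43: no borrow
  51 >= 43, so CF = 0
CF = 0

0


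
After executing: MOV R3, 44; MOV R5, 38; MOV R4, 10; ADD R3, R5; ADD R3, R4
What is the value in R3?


Register state trace:
  MOV R3, 44  → R3 = 44
  MOV R5, 38  → R5 = 38
  MOV R4, 10  → R4 = 10
  ADD R3, R5  → R3 = 44 + 38 = 82
  ADD R3, R4  → R3 = 82 + 10 = 92
Final: R3 = 92

92


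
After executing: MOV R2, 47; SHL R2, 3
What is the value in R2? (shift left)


Register state trace:
  MOV R2, 47  → R2 = 47
  SHL R2, 3  → R2 = 47 << 3 = 47 * 2^3 = 376
Final: R2 = 376

376


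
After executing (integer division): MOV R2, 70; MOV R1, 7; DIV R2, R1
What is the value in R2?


Register state trace:
  MOV R2, 70  → R2 = 70
  MOV R1, 7  → R1 = 7
  DIV R2, R1  → R2 = 70 // 7 = 10
Final: R2 = 10

10


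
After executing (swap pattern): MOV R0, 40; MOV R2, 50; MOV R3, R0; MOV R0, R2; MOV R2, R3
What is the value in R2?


Register state trace (swap pattern):
  MOV R0, 40  → R0 = 40
  MOV R2, 50  → R2 = 50
  MOV R3, R0  → R3 = 40  (save R0)
  MOV R0, R2  → R0 = 50  (R0 gets R2's value)
  MOV R2, R3  → R2 = 40  (R2 gets saved value)
Final: R2 = 40

40


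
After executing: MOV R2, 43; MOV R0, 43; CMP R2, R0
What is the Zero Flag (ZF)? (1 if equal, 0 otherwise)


Register state trace:
  MOV R2, 43  → R2 = 43
  MOV R0, 43  → R0 = 43
  CMP R2, R0  → computes 43 - 43 = 0
  Result is zero, so values are equal
ZF = 1

1


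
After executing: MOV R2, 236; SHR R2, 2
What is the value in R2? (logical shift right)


Register state trace:
  MOV R2, 236  → R2 = 236
  SHR R2, 2  → R2 = 236 >> 2 = 236 // 2^2 = 59
Final: R2 = 59

59


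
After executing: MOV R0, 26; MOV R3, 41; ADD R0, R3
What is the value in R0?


Register state trace:
  MOV R0, 26  → R0 = 26
  MOV R3, 41  → R3 = 41
  ADD R0, R3  → R0 = 26 + 41 = 67
Final: R0 = 67

67


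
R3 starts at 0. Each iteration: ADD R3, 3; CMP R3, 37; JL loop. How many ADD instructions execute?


Loop trace (R3 starts at 0, target 37, step 3):
  ADD #1: R3 = 0 + 3 = 3  → 3 < 37, loop
  ADD #2: R3 = 3 + 3 = 6  → 6 < 37, loop
  ADD #3: R3 = 6 + 3 = 9  → 9 < 37, loop
  ADD #4: R3 = 9 + 3 = 12  → 12 < 37, loop
  ADD #5: R3 = 12 + 3 = 15  → 15 < 37, loop
  ADD #6: R3 = 15 + 3 = 18  → 18 < 37, loop
  ADD #7: R3 = 18 + 3 = 21  → 21 < 37, loop
  ADD #8: R3 = 21 + 3 = 24  → 24 < 37, loop
  ADD #9: R3 = 24 + 3 = 27  → 27 < 37, loop
  ADD #10: R3 = 27 + 3 = 30  → 30 < 37, loop
  ADD #11: R3 = 30 + 3 = 33  → 33 < 37, loop
  ADD #12: R3 = 33 + 3 = 36  → 36 < 37, loop
  ADD #13: R3 = 36 + 3 = 39  → 39 >= 37, exit
Total ADD instructions: 13

13


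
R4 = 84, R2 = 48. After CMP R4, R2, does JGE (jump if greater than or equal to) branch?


Trace:
  R4 = 84, R2 = 48
  CMP R4, R2  → compares 84 vs 48
  JGE checks: is 84 greater than or equal to 48?
  84 > 48, so condition is true
Branch taken: Yes

Yes


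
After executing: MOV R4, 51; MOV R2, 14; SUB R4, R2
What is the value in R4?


Register state trace:
  MOV R4, 51  → R4 = 51
  MOV R2, 14  → R2 = 14
  SUB R4, R2  → R4 = 51 - 14 = 37
Final: R4 = 37

37


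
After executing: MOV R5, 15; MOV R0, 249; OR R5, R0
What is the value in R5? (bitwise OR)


Register state trace:
  MOV R5, 15  → R5 = 15 (0b00001111)
  MOV R0, 249  → R0 = 249 (0b11111001)
  OR R5, R0   → R5 = 15 OR 249 = 255 (0b11111111)
Final: R5 = 255

255


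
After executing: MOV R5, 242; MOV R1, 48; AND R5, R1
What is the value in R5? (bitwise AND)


Register state trace:
  MOV R5, 242  → R5 = 242 (0b11110010)
  MOV R1, 48  → R1 = 48 (0b00110000)
  AND R5, R1  → R5 = 242 AND 48 = 48 (0b00110000)
Final: R5 = 48

48


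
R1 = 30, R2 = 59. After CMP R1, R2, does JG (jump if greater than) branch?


Trace:
  R1 = 30, R2 = 59
  CMP R1, R2  → compares 30 vs 59
  JG checks: is 30 greater than 59?
  30 < 59, so condition is false
Branch taken: No

No


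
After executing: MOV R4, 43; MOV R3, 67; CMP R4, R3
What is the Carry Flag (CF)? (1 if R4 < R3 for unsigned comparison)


Register state trace:
  MOV R4, 43  → R4 = 43
  MOV R3, 67  → R3 = 67
  CMP R4, R3  → unsigned 43 - 67: borrow occurs
  43 < 67, so CF = 1
CF = 1

1


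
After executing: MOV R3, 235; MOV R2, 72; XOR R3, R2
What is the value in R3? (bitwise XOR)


Register state trace:
  MOV R3, 235  → R3 = 235 (0b11101011)
  MOV R2, 72  → R2 = 72 (0b01001000)
  XOR R3, R2  → R3 = 235 XOR 72 = 163 (0b10100011)
Final: R3 = 163

163


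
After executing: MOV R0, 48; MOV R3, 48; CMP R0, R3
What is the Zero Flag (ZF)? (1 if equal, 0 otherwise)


Register state trace:
  MOV R0, 48  → R0 = 48
  MOV R3, 48  → R3 = 48
  CMP R0, R3  → computes 48 - 48 = 0
  Result is zero, so values are equal
ZF = 1

1


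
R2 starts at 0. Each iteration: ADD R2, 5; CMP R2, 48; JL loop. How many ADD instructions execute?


Loop trace (R2 starts at 0, target 48, step 5):
  ADD #1: R2 = 0 + 5 = 5  → 5 < 48, loop
  ADD #2: R2 = 5 + 5 = 10  → 10 < 48, loop
  ADD #3: R2 = 10 + 5 = 15  → 15 < 48, loop
  ADD #4: R2 = 15 + 5 = 20  → 20 < 48, loop
  ADD #5: R2 = 20 + 5 = 25  → 25 < 48, loop
  ADD #6: R2 = 25 + 5 = 30  → 30 < 48, loop
  ADD #7: R2 = 30 + 5 = 35  → 35 < 48, loop
  ADD #8: R2 = 35 + 5 = 40  → 40 < 48, loop
  ADD #9: R2 = 40 + 5 = 45  → 45 < 48, loop
  ADD #10: R2 = 45 + 5 = 50  → 50 >= 48, exit
Total ADD instructions: 10

10


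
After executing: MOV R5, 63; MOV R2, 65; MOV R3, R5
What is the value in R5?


Register state trace:
  MOV R5, 63  → R5 = 63
  MOV R2, 65  → R2 = 65
  MOV R3, R5  → R3 = 63
Final: R5 = 63

63


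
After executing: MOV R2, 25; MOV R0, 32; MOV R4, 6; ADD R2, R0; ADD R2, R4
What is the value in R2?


Register state trace:
  MOV R2, 25  → R2 = 25
  MOV R0, 32  → R0 = 32
  MOV R4, 6  → R4 = 6
  ADD R2, R0  → R2 = 25 + 32 = 57
  ADD R2, R4  → R2 = 57 + 6 = 63
Final: R2 = 63

63


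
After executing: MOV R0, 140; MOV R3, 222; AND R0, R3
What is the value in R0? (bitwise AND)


Register state trace:
  MOV R0, 140  → R0 = 140 (0b10001100)
  MOV R3, 222  → R3 = 222 (0b11011110)
  AND R0, R3  → R0 = 140 AND 222 = 140 (0b10001100)
Final: R0 = 140

140


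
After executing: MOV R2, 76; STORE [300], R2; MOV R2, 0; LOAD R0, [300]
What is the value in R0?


Register and memory trace:
  MOV R2, 76  → R2 = 76
  STORE [300], R2  → mem[300] = 76
  MOV R2, 0  → R2 = 0
  LOAD R0, [300]  → R0 = mem[300] = 76
Final: R0 = 76

76


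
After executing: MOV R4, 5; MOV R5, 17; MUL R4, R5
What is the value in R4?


Register state trace:
  MOV R4, 5  → R4 = 5
  MOV R5, 17  → R5 = 17
  MUL R4, R5  → R4 = 5 * 17 = 85
Final: R4 = 85

85


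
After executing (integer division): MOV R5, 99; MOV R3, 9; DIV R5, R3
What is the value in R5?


Register state trace:
  MOV R5, 99  → R5 = 99
  MOV R3, 9  → R3 = 9
  DIV R5, R3  → R5 = 99 // 9 = 11
Final: R5 = 11

11


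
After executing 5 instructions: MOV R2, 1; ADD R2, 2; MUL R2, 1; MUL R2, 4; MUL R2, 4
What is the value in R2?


Register state trace:
  MOV R2, 1  → R2 = 1
  ADD R2, 2  → R2 = 1 + 2 = 3
  MUL R2, 1  → R2 = 3 * 1 = 3
  MUL R2, 4  → R2 = 3 * 4 = 12
  MUL R2, 4  → R2 = 12 * 4 = 48
Final: R2 = 48

48


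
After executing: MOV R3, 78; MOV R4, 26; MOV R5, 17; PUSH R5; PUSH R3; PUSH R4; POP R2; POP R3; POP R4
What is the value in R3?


Stack trace (top is rightmost):
  MOV R3, 78  → R3 = 78
  MOV R4, 26  → R4 = 26
  MOV R5, 17  → R5 = 17
  PUSH R5  → stack: [17]
  PUSH R3  → stack: [17, 78]
  PUSH R4  → stack: [17, 78, 26]
  POP R2  → R2 = 26, stack: [17, 78]
  POP R3  → R3 = 78, stack: [17]
  POP R4  → R4 = 17, stack: []
Final: R3 = 78

78


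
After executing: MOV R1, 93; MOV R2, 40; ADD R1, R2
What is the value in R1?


Register state trace:
  MOV R1, 93  → R1 = 93
  MOV R2, 40  → R2 = 40
  ADD R1, R2  → R1 = 93 + 40 = 133
Final: R1 = 133

133


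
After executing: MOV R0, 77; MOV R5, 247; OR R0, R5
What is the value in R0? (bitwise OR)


Register state trace:
  MOV R0, 77  → R0 = 77 (0b01001101)
  MOV R5, 247  → R5 = 247 (0b11110111)
  OR R0, R5   → R0 = 77 OR 247 = 255 (0b11111111)
Final: R0 = 255

255


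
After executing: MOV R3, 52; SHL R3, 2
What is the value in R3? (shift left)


Register state trace:
  MOV R3, 52  → R3 = 52
  SHL R3, 2  → R3 = 52 << 2 = 52 * 2^2 = 208
Final: R3 = 208

208


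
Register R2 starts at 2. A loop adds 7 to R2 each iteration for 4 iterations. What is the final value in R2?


Starting value: R2 = 2
  Iter 1: R2 = 2 + 7 = 9
  Iter 2: R2 = 9 + 7 = 16
  Iter 3: R2 = 16 + 7 = 23
  Iter 4: R2 = 23 + 7 = 30
Final: R2 = 30

30


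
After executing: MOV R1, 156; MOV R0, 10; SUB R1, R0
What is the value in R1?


Register state trace:
  MOV R1, 156  → R1 = 156
  MOV R0, 10  → R0 = 10
  SUB R1, R0  → R1 = 156 - 10 = 146
Final: R1 = 146

146


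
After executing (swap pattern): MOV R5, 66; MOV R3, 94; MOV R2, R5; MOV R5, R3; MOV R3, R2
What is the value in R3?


Register state trace (swap pattern):
  MOV R5, 66  → R5 = 66
  MOV R3, 94  → R3 = 94
  MOV R2, R5  → R2 = 66  (save R5)
  MOV R5, R3  → R5 = 94  (R5 gets R3's value)
  MOV R3, R2  → R3 = 66  (R3 gets saved value)
Final: R3 = 66

66


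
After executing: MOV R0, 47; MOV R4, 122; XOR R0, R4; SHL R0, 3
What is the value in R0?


Register state trace:
  MOV R0, 47  → R0 = 47 (0b00101111)
  MOV R4, 122  → R4 = 122 (0b01111010)
  XOR R0, R4  → R0 = 47 XOR 122 = 85 (0b01010101)
  SHL R0, 3  → R0 = 85 << 3 = 680
Final: R0 = 680

680


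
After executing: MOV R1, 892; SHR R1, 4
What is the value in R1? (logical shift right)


Register state trace:
  MOV R1, 892  → R1 = 892
  SHR R1, 4  → R1 = 892 >> 4 = 892 // 2^4 = 55
Final: R1 = 55

55


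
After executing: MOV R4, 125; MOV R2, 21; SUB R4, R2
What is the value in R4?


Register state trace:
  MOV R4, 125  → R4 = 125
  MOV R2, 21  → R2 = 21
  SUB R4, R2  → R4 = 125 - 21 = 104
Final: R4 = 104

104


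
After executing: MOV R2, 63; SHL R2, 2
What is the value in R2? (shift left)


Register state trace:
  MOV R2, 63  → R2 = 63
  SHL R2, 2  → R2 = 63 << 2 = 63 * 2^2 = 252
Final: R2 = 252

252


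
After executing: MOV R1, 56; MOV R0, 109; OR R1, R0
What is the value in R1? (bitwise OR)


Register state trace:
  MOV R1, 56  → R1 = 56 (0b00111000)
  MOV R0, 109  → R0 = 109 (0b01101101)
  OR R1, R0   → R1 = 56 OR 109 = 125 (0b01111101)
Final: R1 = 125

125


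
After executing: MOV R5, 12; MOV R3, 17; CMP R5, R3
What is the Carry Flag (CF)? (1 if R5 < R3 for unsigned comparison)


Register state trace:
  MOV R5, 12  → R5 = 12
  MOV R3, 17  → R3 = 17
  CMP R5, R3  → unsigned 12 - 17: borrow occurs
  12 < 17, so CF = 1
CF = 1

1


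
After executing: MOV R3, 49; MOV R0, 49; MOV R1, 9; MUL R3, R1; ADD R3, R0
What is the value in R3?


Register state trace:
  MOV R3, 49  → R3 = 49
  MOV R0, 49  → R0 = 49
  MOV R1, 9  → R1 = 9
  MUL R3, R1  → R3 = 49 * 9 = 441
  ADD R3, R0  → R3 = 441 + 49 = 490
Final: R3 = 490

490


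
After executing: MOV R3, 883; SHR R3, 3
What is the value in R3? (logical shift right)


Register state trace:
  MOV R3, 883  → R3 = 883
  SHR R3, 3  → R3 = 883 >> 3 = 883 // 2^3 = 110
Final: R3 = 110

110


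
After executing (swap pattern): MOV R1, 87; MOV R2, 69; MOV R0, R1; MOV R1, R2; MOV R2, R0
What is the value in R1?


Register state trace (swap pattern):
  MOV R1, 87  → R1 = 87
  MOV R2, 69  → R2 = 69
  MOV R0, R1  → R0 = 87  (save R1)
  MOV R1, R2  → R1 = 69  (R1 gets R2's value)
  MOV R2, R0  → R2 = 87  (R2 gets saved value)
Final: R1 = 69

69


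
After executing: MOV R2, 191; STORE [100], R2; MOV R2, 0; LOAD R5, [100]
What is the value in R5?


Register and memory trace:
  MOV R2, 191  → R2 = 191
  STORE [100], R2  → mem[100] = 191
  MOV R2, 0  → R2 = 0
  LOAD R5, [100]  → R5 = mem[100] = 191
Final: R5 = 191

191


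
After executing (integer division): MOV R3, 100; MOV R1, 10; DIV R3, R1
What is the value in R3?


Register state trace:
  MOV R3, 100  → R3 = 100
  MOV R1, 10  → R1 = 10
  DIV R3, R1  → R3 = 100 // 10 = 10
Final: R3 = 10

10


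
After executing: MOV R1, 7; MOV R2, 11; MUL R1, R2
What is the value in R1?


Register state trace:
  MOV R1, 7  → R1 = 7
  MOV R2, 11  → R2 = 11
  MUL R1, R2  → R1 = 7 * 11 = 77
Final: R1 = 77

77


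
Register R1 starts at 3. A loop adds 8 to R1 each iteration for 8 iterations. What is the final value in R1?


Starting value: R1 = 3
  Iter 1: R1 = 3 + 8 = 11
  Iter 2: R1 = 11 + 8 = 19
  Iter 3: R1 = 19 + 8 = 27
  Iter 4: R1 = 27 + 8 = 35
  Iter 5: R1 = 35 + 8 = 43
  Iter 6: R1 = 43 + 8 = 51
  Iter 7: R1 = 51 + 8 = 59
  Iter 8: R1 = 59 + 8 = 67
Final: R1 = 67

67


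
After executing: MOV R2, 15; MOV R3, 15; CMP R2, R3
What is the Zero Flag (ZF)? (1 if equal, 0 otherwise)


Register state trace:
  MOV R2, 15  → R2 = 15
  MOV R3, 15  → R3 = 15
  CMP R2, R3  → computes 15 - 15 = 0
  Result is zero, so values are equal
ZF = 1

1


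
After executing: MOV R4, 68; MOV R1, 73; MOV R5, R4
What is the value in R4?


Register state trace:
  MOV R4, 68  → R4 = 68
  MOV R1, 73  → R1 = 73
  MOV R5, R4  → R5 = 68
Final: R4 = 68

68


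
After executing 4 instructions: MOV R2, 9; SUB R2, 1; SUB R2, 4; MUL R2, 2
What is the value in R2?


Register state trace:
  MOV R2, 9  → R2 = 9
  SUB R2, 1  → R2 = 9 - 1 = 8
  SUB R2, 4  → R2 = 8 - 4 = 4
  MUL R2, 2  → R2 = 4 * 2 = 8
Final: R2 = 8

8


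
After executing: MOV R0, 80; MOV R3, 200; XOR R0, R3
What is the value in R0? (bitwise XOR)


Register state trace:
  MOV R0, 80  → R0 = 80 (0b01010000)
  MOV R3, 200  → R3 = 200 (0b11001000)
  XOR R0, R3  → R0 = 80 XOR 200 = 152 (0b10011000)
Final: R0 = 152

152


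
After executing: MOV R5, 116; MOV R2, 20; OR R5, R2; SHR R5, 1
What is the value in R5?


Register state trace:
  MOV R5, 116  → R5 = 116 (0b01110100)
  MOV R2, 20  → R2 = 20 (0b00010100)
  OR R5, R2  → R5 = 116 OR 20 = 116 (0b01110100)
  SHR R5, 1  → R5 = 116 >> 1 = 58
Final: R5 = 58

58


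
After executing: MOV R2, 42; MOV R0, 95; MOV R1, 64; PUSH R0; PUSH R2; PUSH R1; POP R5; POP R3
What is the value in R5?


Stack trace (top is rightmost):
  MOV R2, 42  → R2 = 42
  MOV R0, 95  → R0 = 95
  MOV R1, 64  → R1 = 64
  PUSH R0  → stack: [95]
  PUSH R2  → stack: [95, 42]
  PUSH R1  → stack: [95, 42, 64]
  POP R5  → R5 = 64, stack: [95, 42]
  POP R3  → R3 = 42, stack: [95]
Final: R5 = 64

64


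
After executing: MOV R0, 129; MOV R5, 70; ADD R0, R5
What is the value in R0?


Register state trace:
  MOV R0, 129  → R0 = 129
  MOV R5, 70  → R5 = 70
  ADD R0, R5  → R0 = 129 + 70 = 199
Final: R0 = 199

199


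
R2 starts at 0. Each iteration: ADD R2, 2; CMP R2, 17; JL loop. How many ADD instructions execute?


Loop trace (R2 starts at 0, target 17, step 2):
  ADD #1: R2 = 0 + 2 = 2  → 2 < 17, loop
  ADD #2: R2 = 2 + 2 = 4  → 4 < 17, loop
  ADD #3: R2 = 4 + 2 = 6  → 6 < 17, loop
  ADD #4: R2 = 6 + 2 = 8  → 8 < 17, loop
  ADD #5: R2 = 8 + 2 = 10  → 10 < 17, loop
  ADD #6: R2 = 10 + 2 = 12  → 12 < 17, loop
  ADD #7: R2 = 12 + 2 = 14  → 14 < 17, loop
  ADD #8: R2 = 14 + 2 = 16  → 16 < 17, loop
  ADD #9: R2 = 16 + 2 = 18  → 18 >= 17, exit
Total ADD instructions: 9

9


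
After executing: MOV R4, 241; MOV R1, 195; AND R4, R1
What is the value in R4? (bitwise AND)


Register state trace:
  MOV R4, 241  → R4 = 241 (0b11110001)
  MOV R1, 195  → R1 = 195 (0b11000011)
  AND R4, R1  → R4 = 241 AND 195 = 193 (0b11000001)
Final: R4 = 193

193


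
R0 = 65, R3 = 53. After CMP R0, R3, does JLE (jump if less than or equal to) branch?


Trace:
  R0 = 65, R3 = 53
  CMP R0, R3  → compares 65 vs 53
  JLE checks: is 65 less than or equal to 53?
  65 > 53, so condition is false
Branch taken: No

No


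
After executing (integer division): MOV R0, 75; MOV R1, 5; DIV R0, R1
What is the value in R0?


Register state trace:
  MOV R0, 75  → R0 = 75
  MOV R1, 5  → R1 = 5
  DIV R0, R1  → R0 = 75 // 5 = 15
Final: R0 = 15

15


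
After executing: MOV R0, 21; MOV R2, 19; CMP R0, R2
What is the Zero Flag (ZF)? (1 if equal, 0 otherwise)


Register state trace:
  MOV R0, 21  → R0 = 21
  MOV R2, 19  → R2 = 19
  CMP R0, R2  → computes 21 - 19 = 2
  Result is nonzero, so values are not equal
ZF = 0

0


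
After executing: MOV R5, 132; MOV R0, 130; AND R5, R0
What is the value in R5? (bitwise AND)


Register state trace:
  MOV R5, 132  → R5 = 132 (0b10000100)
  MOV R0, 130  → R0 = 130 (0b10000010)
  AND R5, R0  → R5 = 132 AND 130 = 128 (0b10000000)
Final: R5 = 128

128


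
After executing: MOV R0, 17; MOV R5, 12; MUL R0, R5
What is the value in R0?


Register state trace:
  MOV R0, 17  → R0 = 17
  MOV R5, 12  → R5 = 12
  MUL R0, R5  → R0 = 17 * 12 = 204
Final: R0 = 204

204


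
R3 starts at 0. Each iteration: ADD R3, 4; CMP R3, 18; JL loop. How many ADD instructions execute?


Loop trace (R3 starts at 0, target 18, step 4):
  ADD #1: R3 = 0 + 4 = 4  → 4 < 18, loop
  ADD #2: R3 = 4 + 4 = 8  → 8 < 18, loop
  ADD #3: R3 = 8 + 4 = 12  → 12 < 18, loop
  ADD #4: R3 = 12 + 4 = 16  → 16 < 18, loop
  ADD #5: R3 = 16 + 4 = 20  → 20 >= 18, exit
Total ADD instructions: 5

5


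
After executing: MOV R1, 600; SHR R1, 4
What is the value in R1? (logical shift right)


Register state trace:
  MOV R1, 600  → R1 = 600
  SHR R1, 4  → R1 = 600 >> 4 = 600 // 2^4 = 37
Final: R1 = 37

37


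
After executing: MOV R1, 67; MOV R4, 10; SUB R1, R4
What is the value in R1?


Register state trace:
  MOV R1, 67  → R1 = 67
  MOV R4, 10  → R4 = 10
  SUB R1, R4  → R1 = 67 - 10 = 57
Final: R1 = 57

57


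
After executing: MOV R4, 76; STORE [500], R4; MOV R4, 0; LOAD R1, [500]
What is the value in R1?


Register and memory trace:
  MOV R4, 76  → R4 = 76
  STORE [500], R4  → mem[500] = 76
  MOV R4, 0  → R4 = 0
  LOAD R1, [500]  → R1 = mem[500] = 76
Final: R1 = 76

76


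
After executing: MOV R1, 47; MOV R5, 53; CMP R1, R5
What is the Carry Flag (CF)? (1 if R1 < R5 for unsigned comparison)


Register state trace:
  MOV R1, 47  → R1 = 47
  MOV R5, 53  → R5 = 53
  CMP R1, R5  → unsigned 47 - 53: borrow occurs
  47 < 53, so CF = 1
CF = 1

1


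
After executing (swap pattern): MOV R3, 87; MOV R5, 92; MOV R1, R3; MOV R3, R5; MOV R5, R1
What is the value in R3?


Register state trace (swap pattern):
  MOV R3, 87  → R3 = 87
  MOV R5, 92  → R5 = 92
  MOV R1, R3  → R1 = 87  (save R3)
  MOV R3, R5  → R3 = 92  (R3 gets R5's value)
  MOV R5, R1  → R5 = 87  (R5 gets saved value)
Final: R3 = 92

92


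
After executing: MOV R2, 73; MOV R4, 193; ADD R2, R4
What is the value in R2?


Register state trace:
  MOV R2, 73  → R2 = 73
  MOV R4, 193  → R4 = 193
  ADD R2, R4  → R2 = 73 + 193 = 266
Final: R2 = 266

266


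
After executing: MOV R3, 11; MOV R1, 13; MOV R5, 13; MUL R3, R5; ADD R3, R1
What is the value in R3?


Register state trace:
  MOV R3, 11  → R3 = 11
  MOV R1, 13  → R1 = 13
  MOV R5, 13  → R5 = 13
  MUL R3, R5  → R3 = 11 * 13 = 143
  ADD R3, R1  → R3 = 143 + 13 = 156
Final: R3 = 156

156


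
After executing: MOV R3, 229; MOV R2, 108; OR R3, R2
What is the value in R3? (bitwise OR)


Register state trace:
  MOV R3, 229  → R3 = 229 (0b11100101)
  MOV R2, 108  → R2 = 108 (0b01101100)
  OR R3, R2   → R3 = 229 OR 108 = 237 (0b11101101)
Final: R3 = 237

237


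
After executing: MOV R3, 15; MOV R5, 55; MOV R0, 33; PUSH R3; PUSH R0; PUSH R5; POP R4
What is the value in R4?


Stack trace (top is rightmost):
  MOV R3, 15  → R3 = 15
  MOV R5, 55  → R5 = 55
  MOV R0, 33  → R0 = 33
  PUSH R3  → stack: [15]
  PUSH R0  → stack: [15, 33]
  PUSH R5  → stack: [15, 33, 55]
  POP R4  → R4 = 55, stack: [15, 33]
Final: R4 = 55

55


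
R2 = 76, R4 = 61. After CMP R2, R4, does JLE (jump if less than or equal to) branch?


Trace:
  R2 = 76, R4 = 61
  CMP R2, R4  → compares 76 vs 61
  JLE checks: is 76 less than or equal to 61?
  76 > 61, so condition is false
Branch taken: No

No


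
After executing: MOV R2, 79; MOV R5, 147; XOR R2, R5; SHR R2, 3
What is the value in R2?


Register state trace:
  MOV R2, 79  → R2 = 79 (0b01001111)
  MOV R5, 147  → R5 = 147 (0b10010011)
  XOR R2, R5  → R2 = 79 XOR 147 = 220 (0b11011100)
  SHR R2, 3  → R2 = 220 >> 3 = 27
Final: R2 = 27

27


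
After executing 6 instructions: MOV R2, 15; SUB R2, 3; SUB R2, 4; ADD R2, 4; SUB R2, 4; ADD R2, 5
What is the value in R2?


Register state trace:
  MOV R2, 15  → R2 = 15
  SUB R2, 3  → R2 = 15 - 3 = 12
  SUB R2, 4  → R2 = 12 - 4 = 8
  ADD R2, 4  → R2 = 8 + 4 = 12
  SUB R2, 4  → R2 = 12 - 4 = 8
  ADD R2, 5  → R2 = 8 + 5 = 13
Final: R2 = 13

13


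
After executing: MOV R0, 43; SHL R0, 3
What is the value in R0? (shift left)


Register state trace:
  MOV R0, 43  → R0 = 43
  SHL R0, 3  → R0 = 43 << 3 = 43 * 2^3 = 344
Final: R0 = 344

344


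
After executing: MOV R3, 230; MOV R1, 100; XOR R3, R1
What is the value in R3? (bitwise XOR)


Register state trace:
  MOV R3, 230  → R3 = 230 (0b11100110)
  MOV R1, 100  → R1 = 100 (0b01100100)
  XOR R3, R1  → R3 = 230 XOR 100 = 130 (0b10000010)
Final: R3 = 130

130


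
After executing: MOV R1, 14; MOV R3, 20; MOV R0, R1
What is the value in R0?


Register state trace:
  MOV R1, 14  → R1 = 14
  MOV R3, 20  → R3 = 20
  MOV R0, R1  → R0 = 14
Final: R0 = 14

14


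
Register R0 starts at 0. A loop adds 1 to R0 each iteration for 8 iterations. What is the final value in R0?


Starting value: R0 = 0
  Iter 1: R0 = 0 + 1 = 1
  Iter 2: R0 = 1 + 1 = 2
  Iter 3: R0 = 2 + 1 = 3
  Iter 4: R0 = 3 + 1 = 4
  Iter 5: R0 = 4 + 1 = 5
  Iter 6: R0 = 5 + 1 = 6
  Iter 7: R0 = 6 + 1 = 7
  Iter 8: R0 = 7 + 1 = 8
Final: R0 = 8

8


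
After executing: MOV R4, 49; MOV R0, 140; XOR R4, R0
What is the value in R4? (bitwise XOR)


Register state trace:
  MOV R4, 49  → R4 = 49 (0b00110001)
  MOV R0, 140  → R0 = 140 (0b10001100)
  XOR R4, R0  → R4 = 49 XOR 140 = 189 (0b10111101)
Final: R4 = 189

189


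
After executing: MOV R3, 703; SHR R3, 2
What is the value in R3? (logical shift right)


Register state trace:
  MOV R3, 703  → R3 = 703
  SHR R3, 2  → R3 = 703 >> 2 = 703 // 2^2 = 175
Final: R3 = 175

175


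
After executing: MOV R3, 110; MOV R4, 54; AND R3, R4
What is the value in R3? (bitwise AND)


Register state trace:
  MOV R3, 110  → R3 = 110 (0b01101110)
  MOV R4, 54  → R4 = 54 (0b00110110)
  AND R3, R4  → R3 = 110 AND 54 = 38 (0b00100110)
Final: R3 = 38

38


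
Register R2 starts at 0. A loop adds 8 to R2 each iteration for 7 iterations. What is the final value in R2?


Starting value: R2 = 0
  Iter 1: R2 = 0 + 8 = 8
  Iter 2: R2 = 8 + 8 = 16
  Iter 3: R2 = 16 + 8 = 24
  Iter 4: R2 = 24 + 8 = 32
  Iter 5: R2 = 32 + 8 = 40
  Iter 6: R2 = 40 + 8 = 48
  Iter 7: R2 = 48 + 8 = 56
Final: R2 = 56

56


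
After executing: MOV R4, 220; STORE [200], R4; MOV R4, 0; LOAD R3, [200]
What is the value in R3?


Register and memory trace:
  MOV R4, 220  → R4 = 220
  STORE [200], R4  → mem[200] = 220
  MOV R4, 0  → R4 = 0
  LOAD R3, [200]  → R3 = mem[200] = 220
Final: R3 = 220

220


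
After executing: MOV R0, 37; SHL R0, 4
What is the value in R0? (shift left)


Register state trace:
  MOV R0, 37  → R0 = 37
  SHL R0, 4  → R0 = 37 << 4 = 37 * 2^4 = 592
Final: R0 = 592

592


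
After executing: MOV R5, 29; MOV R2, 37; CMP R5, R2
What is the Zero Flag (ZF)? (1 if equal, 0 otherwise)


Register state trace:
  MOV R5, 29  → R5 = 29
  MOV R2, 37  → R2 = 37
  CMP R5, R2  → computes 29 - 37 = -8
  Result is nonzero, so values are not equal
ZF = 0

0


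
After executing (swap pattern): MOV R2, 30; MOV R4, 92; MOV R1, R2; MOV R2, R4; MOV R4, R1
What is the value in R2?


Register state trace (swap pattern):
  MOV R2, 30  → R2 = 30
  MOV R4, 92  → R4 = 92
  MOV R1, R2  → R1 = 30  (save R2)
  MOV R2, R4  → R2 = 92  (R2 gets R4's value)
  MOV R4, R1  → R4 = 30  (R4 gets saved value)
Final: R2 = 92

92


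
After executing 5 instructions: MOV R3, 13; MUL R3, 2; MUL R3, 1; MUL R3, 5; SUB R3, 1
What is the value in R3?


Register state trace:
  MOV R3, 13  → R3 = 13
  MUL R3, 2  → R3 = 13 * 2 = 26
  MUL R3, 1  → R3 = 26 * 1 = 26
  MUL R3, 5  → R3 = 26 * 5 = 130
  SUB R3, 1  → R3 = 130 - 1 = 129
Final: R3 = 129

129


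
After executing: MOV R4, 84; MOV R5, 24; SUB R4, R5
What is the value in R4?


Register state trace:
  MOV R4, 84  → R4 = 84
  MOV R5, 24  → R5 = 24
  SUB R4, R5  → R4 = 84 - 24 = 60
Final: R4 = 60

60


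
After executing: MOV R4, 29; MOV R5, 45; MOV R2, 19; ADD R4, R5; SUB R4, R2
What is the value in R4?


Register state trace:
  MOV R4, 29  → R4 = 29
  MOV R5, 45  → R5 = 45
  MOV R2, 19  → R2 = 19
  ADD R4, R5  → R4 = 29 + 45 = 74
  SUB R4, R2  → R4 = 74 - 19 = 55
Final: R4 = 55

55


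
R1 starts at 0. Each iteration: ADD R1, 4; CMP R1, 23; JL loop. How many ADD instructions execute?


Loop trace (R1 starts at 0, target 23, step 4):
  ADD #1: R1 = 0 + 4 = 4  → 4 < 23, loop
  ADD #2: R1 = 4 + 4 = 8  → 8 < 23, loop
  ADD #3: R1 = 8 + 4 = 12  → 12 < 23, loop
  ADD #4: R1 = 12 + 4 = 16  → 16 < 23, loop
  ADD #5: R1 = 16 + 4 = 20  → 20 < 23, loop
  ADD #6: R1 = 20 + 4 = 24  → 24 >= 23, exit
Total ADD instructions: 6

6


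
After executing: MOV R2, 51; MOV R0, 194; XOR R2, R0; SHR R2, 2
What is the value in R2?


Register state trace:
  MOV R2, 51  → R2 = 51 (0b00110011)
  MOV R0, 194  → R0 = 194 (0b11000010)
  XOR R2, R0  → R2 = 51 XOR 194 = 241 (0b11110001)
  SHR R2, 2  → R2 = 241 >> 2 = 60
Final: R2 = 60

60


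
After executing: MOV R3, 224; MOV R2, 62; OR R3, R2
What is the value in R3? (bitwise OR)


Register state trace:
  MOV R3, 224  → R3 = 224 (0b11100000)
  MOV R2, 62  → R2 = 62 (0b00111110)
  OR R3, R2   → R3 = 224 OR 62 = 254 (0b11111110)
Final: R3 = 254

254


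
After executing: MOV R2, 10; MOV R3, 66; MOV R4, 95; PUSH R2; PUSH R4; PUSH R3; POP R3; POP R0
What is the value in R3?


Stack trace (top is rightmost):
  MOV R2, 10  → R2 = 10
  MOV R3, 66  → R3 = 66
  MOV R4, 95  → R4 = 95
  PUSH R2  → stack: [10]
  PUSH R4  → stack: [10, 95]
  PUSH R3  → stack: [10, 95, 66]
  POP R3  → R3 = 66, stack: [10, 95]
  POP R0  → R0 = 95, stack: [10]
Final: R3 = 66

66


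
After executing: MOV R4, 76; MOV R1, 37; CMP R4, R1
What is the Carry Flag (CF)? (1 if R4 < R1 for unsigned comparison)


Register state trace:
  MOV R4, 76  → R4 = 76
  MOV R1, 37  → R1 = 37
  CMP R4, R1  → unsigned 76 - 37: no borrow
  76 >= 37, so CF = 0
CF = 0

0


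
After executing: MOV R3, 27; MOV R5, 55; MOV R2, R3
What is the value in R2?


Register state trace:
  MOV R3, 27  → R3 = 27
  MOV R5, 55  → R5 = 55
  MOV R2, R3  → R2 = 27
Final: R2 = 27

27


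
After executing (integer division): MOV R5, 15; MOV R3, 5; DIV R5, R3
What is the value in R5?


Register state trace:
  MOV R5, 15  → R5 = 15
  MOV R3, 5  → R3 = 5
  DIV R5, R3  → R5 = 15 // 5 = 3
Final: R5 = 3

3


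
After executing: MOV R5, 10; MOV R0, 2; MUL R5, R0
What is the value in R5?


Register state trace:
  MOV R5, 10  → R5 = 10
  MOV R0, 2  → R0 = 2
  MUL R5, R0  → R5 = 10 * 2 = 20
Final: R5 = 20

20


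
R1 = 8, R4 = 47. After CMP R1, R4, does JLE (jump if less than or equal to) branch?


Trace:
  R1 = 8, R4 = 47
  CMP R1, R4  → compares 8 vs 47
  JLE checks: is 8 less than or equal to 47?
  8 < 47, so condition is true
Branch taken: Yes

Yes


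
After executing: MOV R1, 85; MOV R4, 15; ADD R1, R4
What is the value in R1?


Register state trace:
  MOV R1, 85  → R1 = 85
  MOV R4, 15  → R4 = 15
  ADD R1, R4  → R1 = 85 + 15 = 100
Final: R1 = 100

100


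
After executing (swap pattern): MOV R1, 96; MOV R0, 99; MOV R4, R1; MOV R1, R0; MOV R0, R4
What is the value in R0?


Register state trace (swap pattern):
  MOV R1, 96  → R1 = 96
  MOV R0, 99  → R0 = 99
  MOV R4, R1  → R4 = 96  (save R1)
  MOV R1, R0  → R1 = 99  (R1 gets R0's value)
  MOV R0, R4  → R0 = 96  (R0 gets saved value)
Final: R0 = 96

96


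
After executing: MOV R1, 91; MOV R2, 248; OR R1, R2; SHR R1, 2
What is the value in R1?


Register state trace:
  MOV R1, 91  → R1 = 91 (0b01011011)
  MOV R2, 248  → R2 = 248 (0b11111000)
  OR R1, R2  → R1 = 91 OR 248 = 251 (0b11111011)
  SHR R1, 2  → R1 = 251 >> 2 = 62
Final: R1 = 62

62


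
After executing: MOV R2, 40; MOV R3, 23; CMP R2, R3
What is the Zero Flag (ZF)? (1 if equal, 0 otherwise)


Register state trace:
  MOV R2, 40  → R2 = 40
  MOV R3, 23  → R3 = 23
  CMP R2, R3  → computes 40 - 23 = 17
  Result is nonzero, so values are not equal
ZF = 0

0


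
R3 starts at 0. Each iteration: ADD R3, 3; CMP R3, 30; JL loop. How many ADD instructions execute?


Loop trace (R3 starts at 0, target 30, step 3):
  ADD #1: R3 = 0 + 3 = 3  → 3 < 30, loop
  ADD #2: R3 = 3 + 3 = 6  → 6 < 30, loop
  ADD #3: R3 = 6 + 3 = 9  → 9 < 30, loop
  ADD #4: R3 = 9 + 3 = 12  → 12 < 30, loop
  ADD #5: R3 = 12 + 3 = 15  → 15 < 30, loop
  ADD #6: R3 = 15 + 3 = 18  → 18 < 30, loop
  ADD #7: R3 = 18 + 3 = 21  → 21 < 30, loop
  ADD #8: R3 = 21 + 3 = 24  → 24 < 30, loop
  ADD #9: R3 = 24 + 3 = 27  → 27 < 30, loop
  ADD #10: R3 = 27 + 3 = 30  → 30 >= 30, exit
Total ADD instructions: 10

10


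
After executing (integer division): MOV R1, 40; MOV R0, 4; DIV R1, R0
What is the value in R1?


Register state trace:
  MOV R1, 40  → R1 = 40
  MOV R0, 4  → R0 = 4
  DIV R1, R0  → R1 = 40 // 4 = 10
Final: R1 = 10

10


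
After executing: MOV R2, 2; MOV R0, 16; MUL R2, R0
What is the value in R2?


Register state trace:
  MOV R2, 2  → R2 = 2
  MOV R0, 16  → R0 = 16
  MUL R2, R0  → R2 = 2 * 16 = 32
Final: R2 = 32

32


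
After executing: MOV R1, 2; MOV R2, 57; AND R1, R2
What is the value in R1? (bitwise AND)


Register state trace:
  MOV R1, 2  → R1 = 2 (0b00000010)
  MOV R2, 57  → R2 = 57 (0b00111001)
  AND R1, R2  → R1 = 2 AND 57 = 0 (0b00000000)
Final: R1 = 0

0


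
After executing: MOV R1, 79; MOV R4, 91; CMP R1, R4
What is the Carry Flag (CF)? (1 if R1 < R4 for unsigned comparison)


Register state trace:
  MOV R1, 79  → R1 = 79
  MOV R4, 91  → R4 = 91
  CMP R1, R4  → unsigned 79 - 91: borrow occurs
  79 < 91, so CF = 1
CF = 1

1


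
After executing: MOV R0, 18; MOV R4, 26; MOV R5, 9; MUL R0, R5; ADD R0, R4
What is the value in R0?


Register state trace:
  MOV R0, 18  → R0 = 18
  MOV R4, 26  → R4 = 26
  MOV R5, 9  → R5 = 9
  MUL R0, R5  → R0 = 18 * 9 = 162
  ADD R0, R4  → R0 = 162 + 26 = 188
Final: R0 = 188

188


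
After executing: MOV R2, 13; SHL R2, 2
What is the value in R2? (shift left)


Register state trace:
  MOV R2, 13  → R2 = 13
  SHL R2, 2  → R2 = 13 << 2 = 13 * 2^2 = 52
Final: R2 = 52

52


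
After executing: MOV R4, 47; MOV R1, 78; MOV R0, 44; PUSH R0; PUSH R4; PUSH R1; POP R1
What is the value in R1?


Stack trace (top is rightmost):
  MOV R4, 47  → R4 = 47
  MOV R1, 78  → R1 = 78
  MOV R0, 44  → R0 = 44
  PUSH R0  → stack: [44]
  PUSH R4  → stack: [44, 47]
  PUSH R1  → stack: [44, 47, 78]
  POP R1  → R1 = 78, stack: [44, 47]
Final: R1 = 78

78


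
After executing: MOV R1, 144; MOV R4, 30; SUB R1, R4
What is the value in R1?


Register state trace:
  MOV R1, 144  → R1 = 144
  MOV R4, 30  → R4 = 30
  SUB R1, R4  → R1 = 144 - 30 = 114
Final: R1 = 114

114


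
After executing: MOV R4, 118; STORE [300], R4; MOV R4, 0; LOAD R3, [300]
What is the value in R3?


Register and memory trace:
  MOV R4, 118  → R4 = 118
  STORE [300], R4  → mem[300] = 118
  MOV R4, 0  → R4 = 0
  LOAD R3, [300]  → R3 = mem[300] = 118
Final: R3 = 118

118


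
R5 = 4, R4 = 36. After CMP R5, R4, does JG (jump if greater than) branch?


Trace:
  R5 = 4, R4 = 36
  CMP R5, R4  → compares 4 vs 36
  JG checks: is 4 greater than 36?
  4 < 36, so condition is false
Branch taken: No

No


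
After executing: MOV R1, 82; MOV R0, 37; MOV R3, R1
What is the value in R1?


Register state trace:
  MOV R1, 82  → R1 = 82
  MOV R0, 37  → R0 = 37
  MOV R3, R1  → R3 = 82
Final: R1 = 82

82


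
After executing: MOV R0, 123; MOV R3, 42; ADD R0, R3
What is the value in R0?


Register state trace:
  MOV R0, 123  → R0 = 123
  MOV R3, 42  → R3 = 42
  ADD R0, R3  → R0 = 123 + 42 = 165
Final: R0 = 165

165


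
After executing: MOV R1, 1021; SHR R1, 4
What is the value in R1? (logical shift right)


Register state trace:
  MOV R1, 1021  → R1 = 1021
  SHR R1, 4  → R1 = 1021 >> 4 = 1021 // 2^4 = 63
Final: R1 = 63

63


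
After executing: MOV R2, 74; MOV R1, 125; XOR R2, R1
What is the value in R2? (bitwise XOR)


Register state trace:
  MOV R2, 74  → R2 = 74 (0b01001010)
  MOV R1, 125  → R1 = 125 (0b01111101)
  XOR R2, R1  → R2 = 74 XOR 125 = 55 (0b00110111)
Final: R2 = 55

55


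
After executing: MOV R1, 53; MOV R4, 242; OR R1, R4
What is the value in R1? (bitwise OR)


Register state trace:
  MOV R1, 53  → R1 = 53 (0b00110101)
  MOV R4, 242  → R4 = 242 (0b11110010)
  OR R1, R4   → R1 = 53 OR 242 = 247 (0b11110111)
Final: R1 = 247

247


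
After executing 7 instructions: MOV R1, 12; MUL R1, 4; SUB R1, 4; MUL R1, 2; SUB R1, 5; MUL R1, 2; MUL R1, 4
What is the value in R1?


Register state trace:
  MOV R1, 12  → R1 = 12
  MUL R1, 4  → R1 = 12 * 4 = 48
  SUB R1, 4  → R1 = 48 - 4 = 44
  MUL R1, 2  → R1 = 44 * 2 = 88
  SUB R1, 5  → R1 = 88 - 5 = 83
  MUL R1, 2  → R1 = 83 * 2 = 166
  MUL R1, 4  → R1 = 166 * 4 = 664
Final: R1 = 664

664


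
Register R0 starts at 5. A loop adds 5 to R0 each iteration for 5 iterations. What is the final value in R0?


Starting value: R0 = 5
  Iter 1: R0 = 5 + 5 = 10
  Iter 2: R0 = 10 + 5 = 15
  Iter 3: R0 = 15 + 5 = 20
  Iter 4: R0 = 20 + 5 = 25
  Iter 5: R0 = 25 + 5 = 30
Final: R0 = 30

30


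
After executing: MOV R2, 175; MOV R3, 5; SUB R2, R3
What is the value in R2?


Register state trace:
  MOV R2, 175  → R2 = 175
  MOV R3, 5  → R3 = 5
  SUB R2, R3  → R2 = 175 - 5 = 170
Final: R2 = 170

170


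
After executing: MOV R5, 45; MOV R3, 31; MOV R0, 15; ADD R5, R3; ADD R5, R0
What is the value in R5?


Register state trace:
  MOV R5, 45  → R5 = 45
  MOV R3, 31  → R3 = 31
  MOV R0, 15  → R0 = 15
  ADD R5, R3  → R5 = 45 + 31 = 76
  ADD R5, R0  → R5 = 76 + 15 = 91
Final: R5 = 91

91


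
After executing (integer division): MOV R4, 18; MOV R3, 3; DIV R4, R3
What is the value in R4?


Register state trace:
  MOV R4, 18  → R4 = 18
  MOV R3, 3  → R3 = 3
  DIV R4, R3  → R4 = 18 // 3 = 6
Final: R4 = 6

6


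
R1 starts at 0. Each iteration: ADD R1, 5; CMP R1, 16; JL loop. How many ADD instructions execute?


Loop trace (R1 starts at 0, target 16, step 5):
  ADD #1: R1 = 0 + 5 = 5  → 5 < 16, loop
  ADD #2: R1 = 5 + 5 = 10  → 10 < 16, loop
  ADD #3: R1 = 10 + 5 = 15  → 15 < 16, loop
  ADD #4: R1 = 15 + 5 = 20  → 20 >= 16, exit
Total ADD instructions: 4

4


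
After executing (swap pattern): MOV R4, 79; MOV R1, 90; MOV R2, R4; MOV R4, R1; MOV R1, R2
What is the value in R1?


Register state trace (swap pattern):
  MOV R4, 79  → R4 = 79
  MOV R1, 90  → R1 = 90
  MOV R2, R4  → R2 = 79  (save R4)
  MOV R4, R1  → R4 = 90  (R4 gets R1's value)
  MOV R1, R2  → R1 = 79  (R1 gets saved value)
Final: R1 = 79

79


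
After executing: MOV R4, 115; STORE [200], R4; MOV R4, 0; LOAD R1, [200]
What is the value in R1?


Register and memory trace:
  MOV R4, 115  → R4 = 115
  STORE [200], R4  → mem[200] = 115
  MOV R4, 0  → R4 = 0
  LOAD R1, [200]  → R1 = mem[200] = 115
Final: R1 = 115

115


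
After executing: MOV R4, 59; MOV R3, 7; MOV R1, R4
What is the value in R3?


Register state trace:
  MOV R4, 59  → R4 = 59
  MOV R3, 7  → R3 = 7
  MOV R1, R4  → R1 = 59
Final: R3 = 7

7


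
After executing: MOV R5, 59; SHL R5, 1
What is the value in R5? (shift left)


Register state trace:
  MOV R5, 59  → R5 = 59
  SHL R5, 1  → R5 = 59 << 1 = 59 * 2^1 = 118
Final: R5 = 118

118


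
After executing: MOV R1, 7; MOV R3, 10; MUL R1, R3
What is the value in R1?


Register state trace:
  MOV R1, 7  → R1 = 7
  MOV R3, 10  → R3 = 10
  MUL R1, R3  → R1 = 7 * 10 = 70
Final: R1 = 70

70
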